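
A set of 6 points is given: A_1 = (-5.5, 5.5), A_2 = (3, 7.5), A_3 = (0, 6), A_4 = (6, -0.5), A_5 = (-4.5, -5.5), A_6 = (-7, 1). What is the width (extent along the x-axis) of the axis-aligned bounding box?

13

max x = 6, min x = -7, so width = 13.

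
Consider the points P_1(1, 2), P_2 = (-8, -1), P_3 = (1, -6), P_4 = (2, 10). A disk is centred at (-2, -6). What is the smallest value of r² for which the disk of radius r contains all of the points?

272

The required radius is the distance from (-2, -6) to the farthest point.
Squared distances: 73, 61, 9, 272.
Maximum is 272, attained at P_4.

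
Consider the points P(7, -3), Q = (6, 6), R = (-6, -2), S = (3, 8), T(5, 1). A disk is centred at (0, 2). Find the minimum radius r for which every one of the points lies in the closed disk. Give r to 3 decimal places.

8.602

The required radius is the distance from (0, 2) to the farthest point.
Squared distances: 74, 52, 52, 45, 26.
Maximum is 74, attained at P.
r = √74 ≈ 8.602.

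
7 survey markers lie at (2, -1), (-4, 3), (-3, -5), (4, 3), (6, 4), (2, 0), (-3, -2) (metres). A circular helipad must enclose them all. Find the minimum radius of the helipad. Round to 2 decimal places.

A smallest enclosing disk is always determined by at most three of the input points on its boundary.
The minimum enclosing circle is determined by three boundary points: (-4, 3), (-3, -5), (6, 4).
Their circumcentre is (25/18, -7/18) with r² = 6565/162.
The farthest remaining point (-3, -2) is at distance² 3541/162 ≤ 6565/162.
r = √(6565/162) ≈ 6.37.

6.37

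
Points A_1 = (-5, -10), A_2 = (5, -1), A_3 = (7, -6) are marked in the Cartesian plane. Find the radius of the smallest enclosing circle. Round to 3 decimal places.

Side lengths²: A_1A_2² = 181, A_1A_3² = 160, A_2A_3² = 29.
Since A_1A_2² = 181 < 160 + 29 = 189, the triangle is acute, so the smallest enclosing circle is the circumcircle.
Circumcentre = (9/34, -197/34), r² = 26245/578.
r = √(26245/578) ≈ 6.738.

6.738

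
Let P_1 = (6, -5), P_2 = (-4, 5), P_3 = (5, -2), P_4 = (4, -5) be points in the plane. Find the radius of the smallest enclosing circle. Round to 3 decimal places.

7.071

By Welzl's lemma the MEC is supported by two points (diametrically opposite) or three points (on a circumcircle).
The farthest pair is P_1–P_2 with squared distance 200. The circle on this segment as diameter has centre (1, 0) and r² = 200/4 = 50.
Check P_3: distance² to centre = 20 ≤ 50, so it lies inside.
All remaining points lie in this disk, and no smaller disk contains both endpoints, so this is the minimum enclosing circle.
r = √50 ≈ 7.071.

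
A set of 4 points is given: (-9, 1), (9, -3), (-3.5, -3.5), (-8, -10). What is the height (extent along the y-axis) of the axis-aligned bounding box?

11

max y = 1, min y = -10, so height = 11.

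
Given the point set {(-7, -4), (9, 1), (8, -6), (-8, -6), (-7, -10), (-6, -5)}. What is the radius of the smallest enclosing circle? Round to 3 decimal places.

The minimum enclosing circle of a finite set is fixed by two of the points (as a diameter) or three (as a circumcircle).
The farthest pair is (9, 1)–(-7, -10) with squared distance 377. The circle on this segment as diameter has centre (1, -4.5) and r² = 377/4 = 94.25.
Check (-7, -4): distance² to centre = 64.25 ≤ 94.25, so it lies inside.
All remaining points lie in this disk, and no smaller disk contains both endpoints, so this is the minimum enclosing circle.
r = √(94.25) ≈ 9.708.

9.708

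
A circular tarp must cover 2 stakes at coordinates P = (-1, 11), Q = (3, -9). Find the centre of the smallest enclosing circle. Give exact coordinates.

The smallest circle enclosing two points has them as diameter endpoints.
Centre = midpoint = (1, 1); r² = |PQ|²/4 = 416/4 = 104.
Centre = (1, 1).

(1, 1)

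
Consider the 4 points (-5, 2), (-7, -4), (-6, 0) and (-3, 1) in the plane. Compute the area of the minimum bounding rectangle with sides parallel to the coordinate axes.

x ranges over [-7, -3], width 4.
y ranges over [-4, 2], height 6.
Area = 4 × 6 = 24.

24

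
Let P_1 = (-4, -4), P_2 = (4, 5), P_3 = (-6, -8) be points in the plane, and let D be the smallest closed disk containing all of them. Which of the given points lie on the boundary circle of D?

Side lengths²: P_1P_2² = 145, P_1P_3² = 20, P_2P_3² = 269.
Since P_2P_3² = 269 ≥ 145 + 20 = 165, the angle opposite P_2P_3 is not acute, so the smallest enclosing circle has P_2P_3 as diameter.
Centre = midpoint of P_2P_3 = (-1, -1.5), r² = 269/4 = 67.25.
The points at distance exactly r from the centre are P_2, P_3 — 2 points.

P_2, P_3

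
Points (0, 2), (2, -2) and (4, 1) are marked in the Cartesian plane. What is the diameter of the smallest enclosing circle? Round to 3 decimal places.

4.749

Call the three points A, B, C in the order given.
Side lengths²: AB² = 20, AC² = 17, BC² = 13.
Since AB² = 20 < 17 + 13 = 30, the triangle is acute, so the smallest enclosing circle is the circumcircle.
Circumcentre = (12/7, 5/14), r² = 1105/196.
Diameter = 2r = 2√(1105/196) ≈ 4.749.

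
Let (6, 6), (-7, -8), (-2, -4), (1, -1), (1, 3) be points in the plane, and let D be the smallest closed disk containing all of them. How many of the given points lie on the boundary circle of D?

The minimum enclosing circle of a finite set is fixed by two of the points (as a diameter) or three (as a circumcircle).
The farthest pair is (6, 6)–(-7, -8) with squared distance 365. The circle on this segment as diameter has centre (-0.5, -1) and r² = 365/4 = 91.25.
Check (-2, -4): distance² to centre = 11.25 ≤ 91.25, so it lies inside.
All remaining points lie in this disk, and no smaller disk contains both endpoints, so this is the minimum enclosing circle.
The points at distance exactly r from the centre are (6, 6), (-7, -8) — 2 points.

2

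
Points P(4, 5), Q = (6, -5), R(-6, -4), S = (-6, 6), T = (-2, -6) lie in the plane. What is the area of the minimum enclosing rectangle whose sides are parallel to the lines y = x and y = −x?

In coordinates u = x + y, v = x − y the rectangle is axis-aligned; the map (x,y)→(u,v) scales areas by 2.
u-values: 9, 1, -10, 0, -8; range = 9 − (-10) = 19.
v-values: -1, 11, -2, -12, 4; range = 11 − (-12) = 23.
Area = (19 × 23) / 2 = 218.5.

218.5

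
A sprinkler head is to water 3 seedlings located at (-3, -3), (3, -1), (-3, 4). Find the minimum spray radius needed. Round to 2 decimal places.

Call the three points A, B, C in the order given.
Side lengths²: AB² = 40, AC² = 49, BC² = 61.
Since BC² = 61 < 49 + 40 = 89, the triangle is acute, so the smallest enclosing circle is the circumcircle.
Circumcentre = (-5/6, 0.5), r² = 305/18.
r = √(305/18) ≈ 4.12.

4.12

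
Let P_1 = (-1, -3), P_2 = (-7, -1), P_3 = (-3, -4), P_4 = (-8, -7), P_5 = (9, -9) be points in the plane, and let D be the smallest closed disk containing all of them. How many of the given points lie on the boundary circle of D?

A smallest enclosing disk is always determined by at most three of the input points on its boundary.
The minimum enclosing circle is determined by three boundary points: P_2, P_4, P_5.
Their circumcentre is (21/26, -70/13) with r² = 54205/676.
The farthest remaining point P_3 is at distance² 11097/676 ≤ 54205/676.
The points at distance exactly r from the centre are P_2, P_4, P_5 — 3 points.

3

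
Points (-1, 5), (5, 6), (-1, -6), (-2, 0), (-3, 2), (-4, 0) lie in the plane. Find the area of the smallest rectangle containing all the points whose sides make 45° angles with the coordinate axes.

99

In coordinates u = x + y, v = x − y the rectangle is axis-aligned; the map (x,y)→(u,v) scales areas by 2.
u-values: 4, 11, -7, -2, -1, -4; range = 11 − (-7) = 18.
v-values: -6, -1, 5, -2, -5, -4; range = 5 − (-6) = 11.
Area = (18 × 11) / 2 = 99.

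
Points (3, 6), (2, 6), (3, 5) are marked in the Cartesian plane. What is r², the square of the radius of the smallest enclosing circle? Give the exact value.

0.5

Call the three points A, B, C in the order given.
Side lengths²: AB² = 1, AC² = 1, BC² = 2.
Since BC² = 2 ≥ 1 + 1 = 2, the angle opposite BC is not acute, so the smallest enclosing circle has BC as diameter.
Centre = midpoint of BC = (2.5, 5.5), r² = 2/4 = 0.5.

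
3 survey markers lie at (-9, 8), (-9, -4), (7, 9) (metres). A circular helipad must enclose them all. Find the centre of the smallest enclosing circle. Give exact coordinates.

Call the three points A, B, C in the order given.
Side lengths²: AB² = 144, AC² = 257, BC² = 425.
Since BC² = 425 ≥ 257 + 144 = 401, the angle opposite BC is not acute, so the smallest enclosing circle has BC as diameter.
Centre = midpoint of BC = (-1, 2.5), r² = 425/4 = 106.25.
Centre = (-1, 2.5).

(-1, 2.5)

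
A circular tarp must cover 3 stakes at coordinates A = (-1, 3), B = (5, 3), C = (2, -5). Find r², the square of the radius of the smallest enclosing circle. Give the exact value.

20.81640625

Side lengths²: AB² = 36, AC² = 73, BC² = 73.
Since BC² = 73 < 73 + 36 = 109, the triangle is acute, so the smallest enclosing circle is the circumcircle.
Circumcentre = (2, -0.4375), r² = 20.81640625.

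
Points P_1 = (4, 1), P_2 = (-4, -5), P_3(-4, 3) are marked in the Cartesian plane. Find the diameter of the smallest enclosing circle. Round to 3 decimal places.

Side lengths²: P_1P_2² = 100, P_1P_3² = 68, P_2P_3² = 64.
Since P_1P_2² = 100 < 68 + 64 = 132, the triangle is acute, so the smallest enclosing circle is the circumcircle.
Circumcentre = (-0.75, -1), r² = 26.5625.
Diameter = 2r = 2√(26.5625) ≈ 10.308.

10.308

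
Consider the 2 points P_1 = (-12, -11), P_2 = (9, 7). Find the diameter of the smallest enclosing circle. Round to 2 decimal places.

27.66

The smallest circle enclosing two points has them as diameter endpoints.
Centre = midpoint = (-1.5, -2); r² = |P_1P_2|²/4 = 765/4 = 191.25.
Diameter = 2r = 2√(191.25) ≈ 27.66.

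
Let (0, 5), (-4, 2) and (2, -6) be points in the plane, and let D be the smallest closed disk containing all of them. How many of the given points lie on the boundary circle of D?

Call the three points A, B, C in the order given.
Side lengths²: AB² = 25, AC² = 125, BC² = 100.
Since AC² = 125 ≥ 100 + 25 = 125, the angle opposite AC is not acute, so the smallest enclosing circle has AC as diameter.
Centre = midpoint of AC = (1, -0.5), r² = 125/4 = 31.25.
The points at distance exactly r from the centre are (0, 5), (-4, 2), (2, -6) — 3 points.

3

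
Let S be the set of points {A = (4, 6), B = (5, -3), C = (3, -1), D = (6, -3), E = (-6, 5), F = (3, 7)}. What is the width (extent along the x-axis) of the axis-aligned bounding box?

12

max x = 6, min x = -6, so width = 12.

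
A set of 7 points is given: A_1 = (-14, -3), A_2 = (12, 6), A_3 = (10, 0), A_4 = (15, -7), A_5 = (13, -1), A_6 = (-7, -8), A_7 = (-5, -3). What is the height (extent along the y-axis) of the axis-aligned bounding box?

max y = 6, min y = -8, so height = 14.

14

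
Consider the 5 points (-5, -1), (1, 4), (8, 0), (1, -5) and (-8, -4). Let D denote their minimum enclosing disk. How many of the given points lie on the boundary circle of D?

2

By Welzl's lemma the MEC is supported by two points (diametrically opposite) or three points (on a circumcircle).
The farthest pair is (8, 0)–(-8, -4) with squared distance 272. The circle on this segment as diameter has centre (0, -2) and r² = 272/4 = 68.
Check (-5, -1): distance² to centre = 26 ≤ 68, so it lies inside.
All remaining points lie in this disk, and no smaller disk contains both endpoints, so this is the minimum enclosing circle.
The points at distance exactly r from the centre are (8, 0), (-8, -4) — 2 points.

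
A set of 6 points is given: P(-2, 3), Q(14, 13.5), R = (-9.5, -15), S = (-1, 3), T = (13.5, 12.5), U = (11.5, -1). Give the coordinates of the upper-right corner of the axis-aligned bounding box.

x-range [-9.5, 14], y-range [-15, 13.5].
The upper-right corner is (14, 13.5).

(14, 13.5)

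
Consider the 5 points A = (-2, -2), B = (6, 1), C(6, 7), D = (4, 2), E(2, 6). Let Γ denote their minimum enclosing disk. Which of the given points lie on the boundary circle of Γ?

A, C

The minimum enclosing circle of a finite set is fixed by two of the points (as a diameter) or three (as a circumcircle).
The farthest pair is A–C with squared distance 145. The circle on this segment as diameter has centre (2, 2.5) and r² = 145/4 = 36.25.
Check B: distance² to centre = 18.25 ≤ 36.25, so it lies inside.
All remaining points lie in this disk, and no smaller disk contains both endpoints, so this is the minimum enclosing circle.
The points at distance exactly r from the centre are A, C — 2 points.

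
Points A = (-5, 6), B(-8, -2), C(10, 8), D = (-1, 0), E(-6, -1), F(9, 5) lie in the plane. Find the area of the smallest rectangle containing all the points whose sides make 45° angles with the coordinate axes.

210

In coordinates u = x + y, v = x − y the rectangle is axis-aligned; the map (x,y)→(u,v) scales areas by 2.
u-values: 1, -10, 18, -1, -7, 14; range = 18 − (-10) = 28.
v-values: -11, -6, 2, -1, -5, 4; range = 4 − (-11) = 15.
Area = (28 × 15) / 2 = 210.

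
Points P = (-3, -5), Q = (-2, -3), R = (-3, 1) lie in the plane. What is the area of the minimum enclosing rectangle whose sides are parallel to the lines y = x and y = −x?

In coordinates u = x + y, v = x − y the rectangle is axis-aligned; the map (x,y)→(u,v) scales areas by 2.
u-values: -8, -5, -2; range = -2 − (-8) = 6.
v-values: 2, 1, -4; range = 2 − (-4) = 6.
Area = (6 × 6) / 2 = 18.

18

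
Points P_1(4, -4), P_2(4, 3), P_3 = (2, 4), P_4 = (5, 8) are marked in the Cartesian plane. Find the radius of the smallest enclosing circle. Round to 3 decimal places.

6.021

A smallest enclosing disk is always determined by at most three of the input points on its boundary.
The farthest pair is P_1–P_4 with squared distance 145. The circle on this segment as diameter has centre (4.5, 2) and r² = 145/4 = 36.25.
Check P_2: distance² to centre = 1.25 ≤ 36.25, so it lies inside.
All remaining points lie in this disk, and no smaller disk contains both endpoints, so this is the minimum enclosing circle.
r = √(36.25) ≈ 6.021.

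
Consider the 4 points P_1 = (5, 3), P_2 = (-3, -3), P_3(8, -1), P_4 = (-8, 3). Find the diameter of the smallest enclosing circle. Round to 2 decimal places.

The farthest pair is P_3–P_4 with squared distance 272. The circle on this segment as diameter has centre (0, 1) and r² = 272/4 = 68.
Check P_1: distance² to centre = 29 ≤ 68, so it lies inside.
All remaining points lie in this disk, and no smaller disk contains both endpoints, so this is the minimum enclosing circle.
Diameter = 2r = 2√68 ≈ 16.49.

16.49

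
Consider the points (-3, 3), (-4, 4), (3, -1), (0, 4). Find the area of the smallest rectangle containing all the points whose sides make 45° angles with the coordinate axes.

24

In coordinates u = x + y, v = x − y the rectangle is axis-aligned; the map (x,y)→(u,v) scales areas by 2.
u-values: 0, 0, 2, 4; range = 4 − 0 = 4.
v-values: -6, -8, 4, -4; range = 4 − (-8) = 12.
Area = (4 × 12) / 2 = 24.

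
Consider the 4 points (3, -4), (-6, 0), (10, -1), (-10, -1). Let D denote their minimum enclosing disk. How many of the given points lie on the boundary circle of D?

2

A smallest enclosing disk is always determined by at most three of the input points on its boundary.
The farthest pair is (10, -1)–(-10, -1) with squared distance 400. The circle on this segment as diameter has centre (0, -1) and r² = 400/4 = 100.
Check (3, -4): distance² to centre = 18 ≤ 100, so it lies inside.
All remaining points lie in this disk, and no smaller disk contains both endpoints, so this is the minimum enclosing circle.
The points at distance exactly r from the centre are (10, -1), (-10, -1) — 2 points.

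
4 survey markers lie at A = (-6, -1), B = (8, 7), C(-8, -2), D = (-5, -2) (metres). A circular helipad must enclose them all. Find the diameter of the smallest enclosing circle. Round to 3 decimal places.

The farthest pair is B–C with squared distance 337. The circle on this segment as diameter has centre (0, 2.5) and r² = 337/4 = 84.25.
Check A: distance² to centre = 48.25 ≤ 84.25, so it lies inside.
All remaining points lie in this disk, and no smaller disk contains both endpoints, so this is the minimum enclosing circle.
Diameter = 2r = 2√(84.25) ≈ 18.358.

18.358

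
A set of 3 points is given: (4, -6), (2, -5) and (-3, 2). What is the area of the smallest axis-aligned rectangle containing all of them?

x ranges over [-3, 4], width 7.
y ranges over [-6, 2], height 8.
Area = 7 × 8 = 56.

56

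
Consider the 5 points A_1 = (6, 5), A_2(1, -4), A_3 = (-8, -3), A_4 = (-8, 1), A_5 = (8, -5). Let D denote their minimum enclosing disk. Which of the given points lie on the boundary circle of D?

A smallest enclosing disk is always determined by at most three of the input points on its boundary.
The minimum enclosing circle is determined by three boundary points: A_1, A_4, A_5.
Their circumcentre is (9/37, -50/37) with r² = 100594/1369.
The farthest remaining point A_3 is at distance² 96746/1369 ≤ 100594/1369.
The points at distance exactly r from the centre are A_1, A_4, A_5 — 3 points.

A_1, A_4, A_5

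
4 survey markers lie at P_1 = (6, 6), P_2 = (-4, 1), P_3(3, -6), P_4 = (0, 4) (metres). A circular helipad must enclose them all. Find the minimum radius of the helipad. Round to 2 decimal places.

6.52

A smallest enclosing disk is always determined by at most three of the input points on its boundary.
The minimum enclosing circle is determined by three boundary points: P_1, P_2, P_3.
Their circumcentre is (2.5, 0.5) with r² = 42.5.
The farthest remaining point P_4 is at distance² 18.5 ≤ 42.5.
r = √(42.5) ≈ 6.52.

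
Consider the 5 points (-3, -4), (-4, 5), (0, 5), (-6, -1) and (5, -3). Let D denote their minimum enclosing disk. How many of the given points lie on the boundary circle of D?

A smallest enclosing disk is always determined by at most three of the input points on its boundary.
The minimum enclosing circle is determined by three boundary points: (-4, 5), (-6, -1), (5, -3).
Their circumcentre is (-1/14, 5/14) with r² = 3625/98.
The farthest remaining point (-3, -4) is at distance² 2701/98 ≤ 3625/98.
The points at distance exactly r from the centre are (-4, 5), (-6, -1), (5, -3) — 3 points.

3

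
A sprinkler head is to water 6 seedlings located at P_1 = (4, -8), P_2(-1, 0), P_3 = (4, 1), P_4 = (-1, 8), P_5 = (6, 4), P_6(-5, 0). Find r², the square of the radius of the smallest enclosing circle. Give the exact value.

70.25

The farthest pair is P_1–P_4 with squared distance 281. The circle on this segment as diameter has centre (1.5, 0) and r² = 281/4 = 70.25.
Check P_2: distance² to centre = 6.25 ≤ 70.25, so it lies inside.
All remaining points lie in this disk, and no smaller disk contains both endpoints, so this is the minimum enclosing circle.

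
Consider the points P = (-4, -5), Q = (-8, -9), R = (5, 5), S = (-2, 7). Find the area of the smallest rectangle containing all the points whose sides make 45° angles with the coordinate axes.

In coordinates u = x + y, v = x − y the rectangle is axis-aligned; the map (x,y)→(u,v) scales areas by 2.
u-values: -9, -17, 10, 5; range = 10 − (-17) = 27.
v-values: 1, 1, 0, -9; range = 1 − (-9) = 10.
Area = (27 × 10) / 2 = 135.

135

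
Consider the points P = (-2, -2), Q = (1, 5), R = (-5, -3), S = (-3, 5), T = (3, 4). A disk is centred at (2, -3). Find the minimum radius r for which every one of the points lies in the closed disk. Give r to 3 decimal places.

The required radius is the distance from (2, -3) to the farthest point.
Squared distances: 17, 65, 49, 89, 50.
Maximum is 89, attained at S.
r = √89 ≈ 9.434.

9.434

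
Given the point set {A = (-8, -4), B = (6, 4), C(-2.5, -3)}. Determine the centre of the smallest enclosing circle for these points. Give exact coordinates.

(-1, 0)

Side lengths²: AB² = 260, AC² = 31.25, BC² = 121.25.
Since AB² = 260 ≥ 121.25 + 31.25 = 152.5, the angle opposite AB is not acute, so the smallest enclosing circle has AB as diameter.
Centre = midpoint of AB = (-1, 0), r² = 260/4 = 65.
Centre = (-1, 0).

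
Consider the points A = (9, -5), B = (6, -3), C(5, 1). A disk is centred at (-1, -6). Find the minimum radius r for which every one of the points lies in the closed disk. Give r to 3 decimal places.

The required radius is the distance from (-1, -6) to the farthest point.
Squared distances: 101, 58, 85.
Maximum is 101, attained at A.
r = √101 ≈ 10.050.

10.050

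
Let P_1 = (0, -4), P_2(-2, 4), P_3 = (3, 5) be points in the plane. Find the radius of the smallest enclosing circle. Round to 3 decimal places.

4.749

Side lengths²: P_1P_2² = 68, P_1P_3² = 90, P_2P_3² = 26.
Since P_1P_3² = 90 < 68 + 26 = 94, the triangle is acute, so the smallest enclosing circle is the circumcircle.
Circumcentre = (9/7, 4/7), r² = 1105/49.
r = √(1105/49) ≈ 4.749.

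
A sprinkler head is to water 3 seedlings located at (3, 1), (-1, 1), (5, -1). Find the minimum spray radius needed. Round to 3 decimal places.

Call the three points A, B, C in the order given.
Side lengths²: AB² = 16, AC² = 8, BC² = 40.
Since BC² = 40 ≥ 16 + 8 = 24, the angle opposite BC is not acute, so the smallest enclosing circle has BC as diameter.
Centre = midpoint of BC = (2, 0), r² = 40/4 = 10.
r = √10 ≈ 3.162.

3.162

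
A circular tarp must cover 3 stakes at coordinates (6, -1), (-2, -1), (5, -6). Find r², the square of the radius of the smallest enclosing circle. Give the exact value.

Call the three points A, B, C in the order given.
Side lengths²: AB² = 64, AC² = 26, BC² = 74.
Since BC² = 74 < 64 + 26 = 90, the triangle is acute, so the smallest enclosing circle is the circumcircle.
Circumcentre = (2, -2.8), r² = 19.24.

19.24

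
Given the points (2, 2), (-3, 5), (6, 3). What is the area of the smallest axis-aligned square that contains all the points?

81

The bounding box has width 9 and height 3.
An axis-aligned square enclosing the set must have side ≥ max(width, height).
So the minimum side is max(9, 3) = 9.
Area = 9² = 81.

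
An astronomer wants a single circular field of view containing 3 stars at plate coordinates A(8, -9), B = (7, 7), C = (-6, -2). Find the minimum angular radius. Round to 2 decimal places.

9.14

Side lengths²: AB² = 257, AC² = 245, BC² = 250.
Since AB² = 257 < 250 + 245 = 495, the triangle is acute, so the smallest enclosing circle is the circumcircle.
Circumcentre = (193/62, -79/62), r² = 160625/1922.
r = √(160625/1922) ≈ 9.14.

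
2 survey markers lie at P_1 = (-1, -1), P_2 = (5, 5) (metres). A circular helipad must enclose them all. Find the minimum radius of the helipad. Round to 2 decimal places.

The smallest circle enclosing two points has them as diameter endpoints.
Centre = midpoint = (2, 2); r² = |P_1P_2|²/4 = 72/4 = 18.
r = √18 ≈ 4.24.

4.24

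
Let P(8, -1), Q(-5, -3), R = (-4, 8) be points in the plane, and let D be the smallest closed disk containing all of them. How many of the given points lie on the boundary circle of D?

3

Side lengths²: PQ² = 173, PR² = 225, QR² = 122.
Since PR² = 225 < 173 + 122 = 295, the triangle is acute, so the smallest enclosing circle is the circumcircle.
Circumcentre = (83/94, 189/94), r² = 263825/4418.
The points at distance exactly r from the centre are P, Q, R — 3 points.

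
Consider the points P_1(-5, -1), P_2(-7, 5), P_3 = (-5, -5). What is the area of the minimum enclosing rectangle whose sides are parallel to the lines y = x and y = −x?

48

In coordinates u = x + y, v = x − y the rectangle is axis-aligned; the map (x,y)→(u,v) scales areas by 2.
u-values: -6, -2, -10; range = -2 − (-10) = 8.
v-values: -4, -12, 0; range = 0 − (-12) = 12.
Area = (8 × 12) / 2 = 48.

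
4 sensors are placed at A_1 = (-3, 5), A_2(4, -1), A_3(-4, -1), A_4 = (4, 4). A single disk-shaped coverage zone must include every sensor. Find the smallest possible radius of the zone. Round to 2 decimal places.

4.72

The farthest pair is A_3–A_4 with squared distance 89. The circle on this segment as diameter has centre (0, 1.5) and r² = 89/4 = 22.25.
Check A_1: distance² to centre = 21.25 ≤ 22.25, so it lies inside.
All remaining points lie in this disk, and no smaller disk contains both endpoints, so this is the minimum enclosing circle.
r = √(22.25) ≈ 4.72.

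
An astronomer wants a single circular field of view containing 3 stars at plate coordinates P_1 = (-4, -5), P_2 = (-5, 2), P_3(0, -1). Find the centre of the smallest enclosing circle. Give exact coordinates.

(-3.625, -1.375)

Side lengths²: P_1P_2² = 50, P_1P_3² = 32, P_2P_3² = 34.
Since P_1P_2² = 50 < 34 + 32 = 66, the triangle is acute, so the smallest enclosing circle is the circumcircle.
Circumcentre = (-3.625, -1.375), r² = 13.28125.
Centre = (-3.625, -1.375).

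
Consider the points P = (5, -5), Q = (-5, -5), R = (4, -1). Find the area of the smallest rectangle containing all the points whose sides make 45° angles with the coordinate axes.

In coordinates u = x + y, v = x − y the rectangle is axis-aligned; the map (x,y)→(u,v) scales areas by 2.
u-values: 0, -10, 3; range = 3 − (-10) = 13.
v-values: 10, 0, 5; range = 10 − 0 = 10.
Area = (13 × 10) / 2 = 65.

65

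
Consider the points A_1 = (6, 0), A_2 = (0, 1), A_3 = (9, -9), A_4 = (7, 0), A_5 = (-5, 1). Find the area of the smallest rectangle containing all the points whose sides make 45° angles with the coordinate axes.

In coordinates u = x + y, v = x − y the rectangle is axis-aligned; the map (x,y)→(u,v) scales areas by 2.
u-values: 6, 1, 0, 7, -4; range = 7 − (-4) = 11.
v-values: 6, -1, 18, 7, -6; range = 18 − (-6) = 24.
Area = (11 × 24) / 2 = 132.

132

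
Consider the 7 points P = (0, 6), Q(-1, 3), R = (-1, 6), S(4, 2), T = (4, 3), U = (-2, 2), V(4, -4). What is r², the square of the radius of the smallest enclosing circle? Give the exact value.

By Welzl's lemma the MEC is supported by two points (diametrically opposite) or three points (on a circumcircle).
The farthest pair is R–V with squared distance 125. The circle on this segment as diameter has centre (1.5, 1) and r² = 125/4 = 31.25.
Check P: distance² to centre = 27.25 ≤ 31.25, so it lies inside.
All remaining points lie in this disk, and no smaller disk contains both endpoints, so this is the minimum enclosing circle.

31.25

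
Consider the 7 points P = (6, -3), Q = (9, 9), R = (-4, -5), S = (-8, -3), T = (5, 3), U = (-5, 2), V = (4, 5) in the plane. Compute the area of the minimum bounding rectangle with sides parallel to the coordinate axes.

x ranges over [-8, 9], width 17.
y ranges over [-5, 9], height 14.
Area = 17 × 14 = 238.

238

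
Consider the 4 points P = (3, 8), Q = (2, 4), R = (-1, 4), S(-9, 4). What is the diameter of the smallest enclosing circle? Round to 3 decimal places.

12.649

The minimum enclosing circle of a finite set is fixed by two of the points (as a diameter) or three (as a circumcircle).
The farthest pair is P–S with squared distance 160. The circle on this segment as diameter has centre (-3, 6) and r² = 160/4 = 40.
Check Q: distance² to centre = 29 ≤ 40, so it lies inside.
All remaining points lie in this disk, and no smaller disk contains both endpoints, so this is the minimum enclosing circle.
Diameter = 2r = 2√40 ≈ 12.649.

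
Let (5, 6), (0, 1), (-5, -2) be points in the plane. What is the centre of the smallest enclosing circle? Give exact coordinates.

Call the three points A, B, C in the order given.
Side lengths²: AB² = 50, AC² = 164, BC² = 34.
Since AC² = 164 ≥ 50 + 34 = 84, the angle opposite AC is not acute, so the smallest enclosing circle has AC as diameter.
Centre = midpoint of AC = (0, 2), r² = 164/4 = 41.
Centre = (0, 2).

(0, 2)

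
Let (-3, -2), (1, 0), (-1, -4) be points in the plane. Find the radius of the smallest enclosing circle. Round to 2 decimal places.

2.36

Call the three points A, B, C in the order given.
Side lengths²: AB² = 20, AC² = 8, BC² = 20.
Since BC² = 20 < 20 + 8 = 28, the triangle is acute, so the smallest enclosing circle is the circumcircle.
Circumcentre = (-2/3, -5/3), r² = 50/9.
r = √(50/9) ≈ 2.36.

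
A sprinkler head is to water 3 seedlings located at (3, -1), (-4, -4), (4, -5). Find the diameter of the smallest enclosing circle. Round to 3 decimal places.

Call the three points A, B, C in the order given.
Side lengths²: AB² = 58, AC² = 17, BC² = 65.
Since BC² = 65 < 58 + 17 = 75, the triangle is acute, so the smallest enclosing circle is the circumcircle.
Circumcentre = (5/62, -239/62), r² = 32045/1922.
Diameter = 2r = 2√(32045/1922) ≈ 8.166.

8.166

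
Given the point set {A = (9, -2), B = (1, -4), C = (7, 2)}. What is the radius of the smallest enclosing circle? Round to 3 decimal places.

4.346

Side lengths²: AB² = 68, AC² = 20, BC² = 72.
Since BC² = 72 < 68 + 20 = 88, the triangle is acute, so the smallest enclosing circle is the circumcircle.
Circumcentre = (14/3, -5/3), r² = 170/9.
r = √(170/9) ≈ 4.346.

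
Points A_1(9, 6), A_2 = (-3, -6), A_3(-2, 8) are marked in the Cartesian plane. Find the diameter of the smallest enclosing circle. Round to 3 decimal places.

Side lengths²: A_1A_2² = 288, A_1A_3² = 125, A_2A_3² = 197.
Since A_1A_2² = 288 < 197 + 125 = 322, the triangle is acute, so the smallest enclosing circle is the circumcircle.
Circumcentre = (61/26, 17/26), r² = 24625/338.
Diameter = 2r = 2√(24625/338) ≈ 17.071.

17.071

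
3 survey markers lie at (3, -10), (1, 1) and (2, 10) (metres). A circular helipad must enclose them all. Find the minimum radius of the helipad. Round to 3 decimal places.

10.012

Call the three points A, B, C in the order given.
Side lengths²: AB² = 125, AC² = 401, BC² = 82.
Since AC² = 401 ≥ 125 + 82 = 207, the angle opposite AC is not acute, so the smallest enclosing circle has AC as diameter.
Centre = midpoint of AC = (2.5, 0), r² = 401/4 = 100.25.
r = √(100.25) ≈ 10.012.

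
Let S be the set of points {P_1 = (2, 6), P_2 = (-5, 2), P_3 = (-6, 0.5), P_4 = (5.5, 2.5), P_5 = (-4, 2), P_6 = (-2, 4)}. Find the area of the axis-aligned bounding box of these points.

x ranges over [-6, 5.5], width 11.5.
y ranges over [0.5, 6], height 5.5.
Area = 11.5 × 5.5 = 63.25.

63.25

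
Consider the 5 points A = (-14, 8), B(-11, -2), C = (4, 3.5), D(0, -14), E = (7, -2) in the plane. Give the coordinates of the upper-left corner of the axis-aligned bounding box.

x-range [-14, 7], y-range [-14, 8].
The upper-left corner is (-14, 8).

(-14, 8)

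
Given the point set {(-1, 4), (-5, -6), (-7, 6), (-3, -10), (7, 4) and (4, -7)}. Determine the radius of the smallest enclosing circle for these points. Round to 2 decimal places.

9.29

The minimum enclosing circle is determined by three boundary points: (-7, 6), (-3, -10), (7, 4).
Their circumcentre is (-23/27, -26/27) with r² = 62900/729.
The farthest remaining point (4, -7) is at distance² 43730/729 ≤ 62900/729.
r = √(62900/729) ≈ 9.29.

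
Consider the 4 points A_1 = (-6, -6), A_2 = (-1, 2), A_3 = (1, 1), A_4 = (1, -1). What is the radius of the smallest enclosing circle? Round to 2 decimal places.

By Welzl's lemma the MEC is supported by two points (diametrically opposite) or three points (on a circumcircle).
The farthest pair is A_1–A_3 with squared distance 98. The circle on this segment as diameter has centre (-2.5, -2.5) and r² = 98/4 = 24.5.
Check A_2: distance² to centre = 22.5 ≤ 24.5, so it lies inside.
All remaining points lie in this disk, and no smaller disk contains both endpoints, so this is the minimum enclosing circle.
r = √(24.5) ≈ 4.95.

4.95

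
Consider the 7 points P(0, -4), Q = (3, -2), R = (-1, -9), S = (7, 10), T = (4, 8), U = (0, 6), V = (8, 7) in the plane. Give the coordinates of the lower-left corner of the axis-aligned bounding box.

(-1, -9)

x-range [-1, 8], y-range [-9, 10].
The lower-left corner is (-1, -9).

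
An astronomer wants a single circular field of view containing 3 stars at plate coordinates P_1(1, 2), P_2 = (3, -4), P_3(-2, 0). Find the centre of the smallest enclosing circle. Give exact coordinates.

Side lengths²: P_1P_2² = 40, P_1P_3² = 13, P_2P_3² = 41.
Since P_2P_3² = 41 < 40 + 13 = 53, the triangle is acute, so the smallest enclosing circle is the circumcircle.
Circumcentre = (23/22, -29/22), r² = 2665/242.
Centre = (23/22, -29/22).

(23/22, -29/22)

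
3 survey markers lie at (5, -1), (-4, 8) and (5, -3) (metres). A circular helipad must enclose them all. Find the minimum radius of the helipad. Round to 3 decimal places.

Call the three points A, B, C in the order given.
Side lengths²: AB² = 162, AC² = 4, BC² = 202.
Since BC² = 202 ≥ 162 + 4 = 166, the angle opposite BC is not acute, so the smallest enclosing circle has BC as diameter.
Centre = midpoint of BC = (0.5, 2.5), r² = 202/4 = 50.5.
r = √(50.5) ≈ 7.106.

7.106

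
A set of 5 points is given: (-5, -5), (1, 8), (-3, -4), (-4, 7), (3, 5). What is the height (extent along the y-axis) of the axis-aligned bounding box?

max y = 8, min y = -5, so height = 13.

13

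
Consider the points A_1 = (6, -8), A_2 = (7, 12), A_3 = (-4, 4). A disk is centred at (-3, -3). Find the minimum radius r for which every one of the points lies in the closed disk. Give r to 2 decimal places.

18.03

The required radius is the distance from (-3, -3) to the farthest point.
Squared distances: 106, 325, 50.
Maximum is 325, attained at A_2.
r = √325 ≈ 18.03.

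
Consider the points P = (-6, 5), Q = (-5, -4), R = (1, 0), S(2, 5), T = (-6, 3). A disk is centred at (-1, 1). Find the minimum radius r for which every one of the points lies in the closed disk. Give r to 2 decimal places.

6.40

The required radius is the distance from (-1, 1) to the farthest point.
Squared distances: 41, 41, 5, 25, 29.
Maximum is 41, attained at P.
r = √41 ≈ 6.40.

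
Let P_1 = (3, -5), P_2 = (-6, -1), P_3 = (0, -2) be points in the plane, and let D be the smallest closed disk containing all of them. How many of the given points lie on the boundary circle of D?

2

Side lengths²: P_1P_2² = 97, P_1P_3² = 18, P_2P_3² = 37.
Since P_1P_2² = 97 ≥ 37 + 18 = 55, the angle opposite P_1P_2 is not acute, so the smallest enclosing circle has P_1P_2 as diameter.
Centre = midpoint of P_1P_2 = (-1.5, -3), r² = 97/4 = 24.25.
The points at distance exactly r from the centre are P_1, P_2 — 2 points.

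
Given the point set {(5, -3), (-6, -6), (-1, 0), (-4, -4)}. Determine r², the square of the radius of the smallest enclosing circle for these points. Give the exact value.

The farthest pair is (5, -3)–(-6, -6) with squared distance 130. The circle on this segment as diameter has centre (-0.5, -4.5) and r² = 130/4 = 32.5.
Check (-1, 0): distance² to centre = 20.5 ≤ 32.5, so it lies inside.
All remaining points lie in this disk, and no smaller disk contains both endpoints, so this is the minimum enclosing circle.

32.5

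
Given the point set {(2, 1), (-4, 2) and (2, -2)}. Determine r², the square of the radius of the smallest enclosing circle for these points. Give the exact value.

13

Call the three points A, B, C in the order given.
Side lengths²: AB² = 37, AC² = 9, BC² = 52.
Since BC² = 52 ≥ 37 + 9 = 46, the angle opposite BC is not acute, so the smallest enclosing circle has BC as diameter.
Centre = midpoint of BC = (-1, 0), r² = 52/4 = 13.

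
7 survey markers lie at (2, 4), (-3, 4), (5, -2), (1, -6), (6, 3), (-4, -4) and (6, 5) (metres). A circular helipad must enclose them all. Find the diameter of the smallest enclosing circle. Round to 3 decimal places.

A smallest enclosing disk is always determined by at most three of the input points on its boundary.
The farthest pair is (-4, -4)–(6, 5) with squared distance 181. The circle on this segment as diameter has centre (1, 0.5) and r² = 181/4 = 45.25.
Check (2, 4): distance² to centre = 13.25 ≤ 45.25, so it lies inside.
All remaining points lie in this disk, and no smaller disk contains both endpoints, so this is the minimum enclosing circle.
Diameter = 2r = 2√(45.25) ≈ 13.454.

13.454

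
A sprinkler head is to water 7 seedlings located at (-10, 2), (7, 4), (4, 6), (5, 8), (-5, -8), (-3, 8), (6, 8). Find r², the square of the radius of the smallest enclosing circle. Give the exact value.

137605/1444

A smallest enclosing disk is always determined by at most three of the input points on its boundary.
The minimum enclosing circle is determined by three boundary points: (-10, 2), (-5, -8), (6, 8).
Their circumcentre is (-13/38, 11/19) with r² = 137605/1444.
The farthest remaining point (5, 8) is at distance² 120733/1444 ≤ 137605/1444.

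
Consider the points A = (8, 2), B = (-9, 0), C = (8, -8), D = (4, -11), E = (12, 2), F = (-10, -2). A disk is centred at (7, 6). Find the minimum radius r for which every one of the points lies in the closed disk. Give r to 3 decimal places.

The required radius is the distance from (7, 6) to the farthest point.
Squared distances: 17, 292, 197, 298, 41, 353.
Maximum is 353, attained at F.
r = √353 ≈ 18.788.

18.788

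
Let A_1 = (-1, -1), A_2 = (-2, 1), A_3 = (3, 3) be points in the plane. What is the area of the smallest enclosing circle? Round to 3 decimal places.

Side lengths²: A_1A_2² = 5, A_1A_3² = 32, A_2A_3² = 29.
Since A_1A_3² = 32 < 29 + 5 = 34, the triangle is acute, so the smallest enclosing circle is the circumcircle.
Circumcentre = (5/6, 7/6), r² = 145/18.
Area = π·r² = π·145/18 ≈ 25.307.

25.307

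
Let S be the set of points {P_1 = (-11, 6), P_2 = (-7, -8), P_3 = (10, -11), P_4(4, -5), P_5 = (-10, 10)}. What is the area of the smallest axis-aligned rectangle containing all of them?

x ranges over [-11, 10], width 21.
y ranges over [-11, 10], height 21.
Area = 21 × 21 = 441.

441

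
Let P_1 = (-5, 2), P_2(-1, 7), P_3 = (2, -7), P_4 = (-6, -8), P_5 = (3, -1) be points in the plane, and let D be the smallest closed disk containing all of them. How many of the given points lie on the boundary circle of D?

3

By Welzl's lemma the MEC is supported by two points (diametrically opposite) or three points (on a circumcircle).
The minimum enclosing circle is determined by three boundary points: P_2, P_3, P_4.
Their circumcentre is (-131/46, -33/46) with r² = 66625/1058.
The farthest remaining point P_5 is at distance² 36265/1058 ≤ 66625/1058.
The points at distance exactly r from the centre are P_2, P_3, P_4 — 3 points.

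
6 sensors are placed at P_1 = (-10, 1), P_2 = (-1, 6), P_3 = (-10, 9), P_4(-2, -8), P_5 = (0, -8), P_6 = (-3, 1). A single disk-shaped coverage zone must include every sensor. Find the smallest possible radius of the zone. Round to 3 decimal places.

9.862

A smallest enclosing disk is always determined by at most three of the input points on its boundary.
The farthest pair is P_3–P_5 with squared distance 389. The circle on this segment as diameter has centre (-5, 0.5) and r² = 389/4 = 97.25.
Check P_1: distance² to centre = 25.25 ≤ 97.25, so it lies inside.
All remaining points lie in this disk, and no smaller disk contains both endpoints, so this is the minimum enclosing circle.
r = √(97.25) ≈ 9.862.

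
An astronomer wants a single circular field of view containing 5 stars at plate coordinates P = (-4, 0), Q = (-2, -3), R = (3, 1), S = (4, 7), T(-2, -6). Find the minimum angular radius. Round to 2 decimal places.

7.16

The farthest pair is S–T with squared distance 205. The circle on this segment as diameter has centre (1, 0.5) and r² = 205/4 = 51.25.
Check P: distance² to centre = 25.25 ≤ 51.25, so it lies inside.
All remaining points lie in this disk, and no smaller disk contains both endpoints, so this is the minimum enclosing circle.
r = √(51.25) ≈ 7.16.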